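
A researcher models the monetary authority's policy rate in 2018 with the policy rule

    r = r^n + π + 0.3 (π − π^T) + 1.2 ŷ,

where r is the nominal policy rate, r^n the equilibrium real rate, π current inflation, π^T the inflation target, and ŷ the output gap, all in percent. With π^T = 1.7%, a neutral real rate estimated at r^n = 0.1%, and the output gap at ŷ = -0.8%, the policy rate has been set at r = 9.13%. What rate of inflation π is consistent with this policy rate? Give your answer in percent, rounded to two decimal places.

Collecting π: r = r^n + (1 + 0.3) π − 0.3 π^T + 1.2 ŷ
1.3 π = 9.13 − 0.1 + 0.3 × 1.7 − 1.2 × (-0.8) = 10.5
π = 10.5 / 1.3 = 8.08

8.08%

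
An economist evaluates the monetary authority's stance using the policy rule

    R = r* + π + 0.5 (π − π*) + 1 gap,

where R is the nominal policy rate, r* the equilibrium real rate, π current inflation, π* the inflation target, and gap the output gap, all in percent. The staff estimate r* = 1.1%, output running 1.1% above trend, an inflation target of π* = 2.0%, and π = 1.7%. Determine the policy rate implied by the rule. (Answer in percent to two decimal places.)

3.75%

Output 1.1% above potential → gap = 1.1.
R = 1.1 + 1.7 + 0.5 × (1.7 − 2.0) + 1 × 1.1
   = 1.1 + 1.7 − 0.15 + 1.1 = 3.75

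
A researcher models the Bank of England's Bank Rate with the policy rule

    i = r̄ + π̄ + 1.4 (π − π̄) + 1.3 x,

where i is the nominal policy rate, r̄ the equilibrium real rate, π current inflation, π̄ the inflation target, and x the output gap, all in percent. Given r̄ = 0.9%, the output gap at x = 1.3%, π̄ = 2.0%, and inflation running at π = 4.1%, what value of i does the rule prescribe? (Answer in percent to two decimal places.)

7.53%

i = 0.9 + 2.0 + 1.4 × (4.1 − 2.0) + 1.3 × 1.3
   = 0.9 + 2 + 2.94 + 1.69 = 7.53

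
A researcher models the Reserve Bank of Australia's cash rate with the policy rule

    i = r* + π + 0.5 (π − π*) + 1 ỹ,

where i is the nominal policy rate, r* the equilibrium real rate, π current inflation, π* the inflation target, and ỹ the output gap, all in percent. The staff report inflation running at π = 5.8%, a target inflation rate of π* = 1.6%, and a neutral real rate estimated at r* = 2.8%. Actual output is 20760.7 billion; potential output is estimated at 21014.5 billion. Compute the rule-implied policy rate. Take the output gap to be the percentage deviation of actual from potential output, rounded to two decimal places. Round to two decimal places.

9.49%

Output gap = 100 × (20760.7 − 21014.5) / 21014.5 = -1.21%.
i = 2.80 + 5.80 + 0.5 × (5.80 − 1.60) + 1 × (-1.21)
   = 2.80 + 5.8 + 2.1 − 1.21 = 9.49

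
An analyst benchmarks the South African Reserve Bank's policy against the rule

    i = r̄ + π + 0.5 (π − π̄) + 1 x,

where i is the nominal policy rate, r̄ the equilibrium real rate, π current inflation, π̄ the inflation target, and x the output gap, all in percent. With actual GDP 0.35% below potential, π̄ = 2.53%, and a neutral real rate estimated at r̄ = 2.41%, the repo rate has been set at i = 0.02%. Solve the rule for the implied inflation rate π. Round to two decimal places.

-0.52%

Output 0.35% below potential → x = -0.35.
Collecting π: i = r̄ + (1 + 0.5) π − 0.5 π̄ + 1 x
1.5 π = 0.02 − 2.41 + 0.5 × 2.53 − 1 × (-0.35) = -0.775
π = -0.775 / 1.5 = -0.52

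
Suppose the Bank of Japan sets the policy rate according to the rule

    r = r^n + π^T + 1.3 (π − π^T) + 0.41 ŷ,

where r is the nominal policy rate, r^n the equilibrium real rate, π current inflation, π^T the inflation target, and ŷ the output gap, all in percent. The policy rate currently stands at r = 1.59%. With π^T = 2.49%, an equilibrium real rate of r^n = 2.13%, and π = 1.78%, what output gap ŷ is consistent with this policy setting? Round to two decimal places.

0.41 ŷ = 1.59 − 2.13 − 2.49 − 1.3 × (1.78 − 2.49) = -2.107
ŷ = -2.107 / 0.41 = -5.14

-5.14%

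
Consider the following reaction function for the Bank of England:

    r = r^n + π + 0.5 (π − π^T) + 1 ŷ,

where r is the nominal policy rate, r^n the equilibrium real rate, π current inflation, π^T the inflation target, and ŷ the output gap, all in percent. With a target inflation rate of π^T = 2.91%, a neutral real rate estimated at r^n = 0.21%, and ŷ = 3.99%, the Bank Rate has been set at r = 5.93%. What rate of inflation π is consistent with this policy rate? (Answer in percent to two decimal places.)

Collecting π: r = r^n + (1 + 0.5) π − 0.5 π^T + 1 ŷ
1.5 π = 5.93 − 0.21 + 0.5 × 2.91 − 1 × 3.99 = 3.185
π = 3.185 / 1.5 = 2.12

2.12%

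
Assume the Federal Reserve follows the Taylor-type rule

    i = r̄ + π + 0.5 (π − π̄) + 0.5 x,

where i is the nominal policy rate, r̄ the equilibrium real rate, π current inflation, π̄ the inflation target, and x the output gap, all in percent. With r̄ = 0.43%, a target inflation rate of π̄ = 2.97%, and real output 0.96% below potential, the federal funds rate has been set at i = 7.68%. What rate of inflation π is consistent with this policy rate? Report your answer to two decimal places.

Output 0.96% below potential → x = -0.96.
Collecting π: i = r̄ + (1 + 0.5) π − 0.5 π̄ + 0.5 x
1.5 π = 7.68 − 0.43 + 0.5 × 2.97 − 0.5 × (-0.96) = 9.215
π = 9.215 / 1.5 = 6.14

6.14%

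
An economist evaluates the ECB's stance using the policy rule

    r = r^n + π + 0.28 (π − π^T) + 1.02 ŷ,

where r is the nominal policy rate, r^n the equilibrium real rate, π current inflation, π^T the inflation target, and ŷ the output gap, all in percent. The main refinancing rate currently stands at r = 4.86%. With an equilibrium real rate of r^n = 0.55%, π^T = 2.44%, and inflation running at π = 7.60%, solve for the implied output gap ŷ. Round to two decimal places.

1.02 ŷ = 4.86 − 0.55 − 7.60 − 0.28 × (7.60 − 2.44) = -4.7348
ŷ = -4.7348 / 1.02 = -4.64

-4.64%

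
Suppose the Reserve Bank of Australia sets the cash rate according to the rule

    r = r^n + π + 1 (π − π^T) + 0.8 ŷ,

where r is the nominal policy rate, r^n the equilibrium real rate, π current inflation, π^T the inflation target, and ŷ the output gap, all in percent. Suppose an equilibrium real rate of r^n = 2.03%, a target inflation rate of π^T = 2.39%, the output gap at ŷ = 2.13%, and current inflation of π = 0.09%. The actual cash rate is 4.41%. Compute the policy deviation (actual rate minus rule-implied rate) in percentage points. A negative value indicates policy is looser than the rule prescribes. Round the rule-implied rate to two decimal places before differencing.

r = 2.03 + 0.09 + 1 × (0.09 − 2.39) + 0.8 × 2.13
   = 2.03 + 0.09 − 2.3 + 1.704 = 1.52
Deviation = 4.41 − 1.52 = 2.89 pp.

2.89 pp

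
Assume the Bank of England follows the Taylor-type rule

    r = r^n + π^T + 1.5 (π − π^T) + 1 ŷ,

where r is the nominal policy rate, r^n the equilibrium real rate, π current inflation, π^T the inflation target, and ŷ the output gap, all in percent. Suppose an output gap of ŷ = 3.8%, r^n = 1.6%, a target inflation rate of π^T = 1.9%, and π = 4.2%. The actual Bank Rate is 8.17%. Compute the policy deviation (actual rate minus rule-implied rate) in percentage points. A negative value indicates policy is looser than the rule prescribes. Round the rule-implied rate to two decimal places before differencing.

r = 1.6 + 1.9 + 1.5 × (4.2 − 1.9) + 1 × 3.8
   = 1.6 + 1.9 + 3.45 + 3.8 = 10.75
Deviation = 8.17 − 10.75 = -2.58 pp.

-2.58 pp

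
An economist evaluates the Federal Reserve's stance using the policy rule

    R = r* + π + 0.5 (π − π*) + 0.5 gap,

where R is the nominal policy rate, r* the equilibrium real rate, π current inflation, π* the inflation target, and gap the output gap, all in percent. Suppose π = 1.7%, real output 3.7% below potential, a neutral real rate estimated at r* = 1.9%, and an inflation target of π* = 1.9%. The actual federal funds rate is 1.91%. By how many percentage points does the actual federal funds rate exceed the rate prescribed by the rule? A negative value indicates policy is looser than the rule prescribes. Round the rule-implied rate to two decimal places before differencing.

Output 3.7% below potential → gap = -3.7.
R = 1.9 + 1.7 + 0.5 × (1.7 − 1.9) + 0.5 × (-3.7)
   = 1.9 + 1.7 − 0.1 − 1.85 = 1.65
Deviation = 1.91 − 1.65 = 0.26 pp.

0.26 pp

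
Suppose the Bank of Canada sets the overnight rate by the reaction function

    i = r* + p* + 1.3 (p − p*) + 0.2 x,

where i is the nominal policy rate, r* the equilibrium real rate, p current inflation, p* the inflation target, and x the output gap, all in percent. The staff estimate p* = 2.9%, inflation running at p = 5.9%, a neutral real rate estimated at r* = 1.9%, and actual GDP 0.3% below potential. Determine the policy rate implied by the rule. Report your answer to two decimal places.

Output 0.3% below potential → x = -0.3.
i = 1.9 + 2.9 + 1.3 × (5.9 − 2.9) + 0.2 × (-0.3)
   = 1.9 + 2.9 + 3.9 − 0.06 = 8.64

8.64%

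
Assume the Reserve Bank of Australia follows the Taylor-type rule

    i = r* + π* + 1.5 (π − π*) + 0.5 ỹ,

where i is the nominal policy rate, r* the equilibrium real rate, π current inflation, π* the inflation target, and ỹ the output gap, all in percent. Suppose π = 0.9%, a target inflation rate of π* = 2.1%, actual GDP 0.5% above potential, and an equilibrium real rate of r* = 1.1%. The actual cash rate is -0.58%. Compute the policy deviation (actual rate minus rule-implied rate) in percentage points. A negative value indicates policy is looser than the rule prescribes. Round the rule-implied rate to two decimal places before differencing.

Output 0.5% above potential → ỹ = 0.5.
i = 1.1 + 2.1 + 1.5 × (0.9 − 2.1) + 0.5 × 0.5
   = 1.1 + 2.1 − 1.8 + 0.25 = 1.65
Deviation = -0.58 − 1.65 = -2.23 pp.

-2.23 pp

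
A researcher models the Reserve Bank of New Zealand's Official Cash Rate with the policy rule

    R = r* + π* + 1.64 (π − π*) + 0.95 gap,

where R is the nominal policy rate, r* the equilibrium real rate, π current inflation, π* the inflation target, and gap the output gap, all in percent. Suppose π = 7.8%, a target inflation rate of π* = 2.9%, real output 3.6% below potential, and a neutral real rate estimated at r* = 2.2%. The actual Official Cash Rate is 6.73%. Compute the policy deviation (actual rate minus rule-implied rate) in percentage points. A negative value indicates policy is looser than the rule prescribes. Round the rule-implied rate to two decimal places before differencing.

-2.99 pp

Output 3.6% below potential → gap = -3.6.
R = 2.2 + 2.9 + 1.64 × (7.8 − 2.9) + 0.95 × (-3.6)
   = 2.2 + 2.9 + 8.036 − 3.42 = 9.72
Deviation = 6.73 − 9.72 = -2.99 pp.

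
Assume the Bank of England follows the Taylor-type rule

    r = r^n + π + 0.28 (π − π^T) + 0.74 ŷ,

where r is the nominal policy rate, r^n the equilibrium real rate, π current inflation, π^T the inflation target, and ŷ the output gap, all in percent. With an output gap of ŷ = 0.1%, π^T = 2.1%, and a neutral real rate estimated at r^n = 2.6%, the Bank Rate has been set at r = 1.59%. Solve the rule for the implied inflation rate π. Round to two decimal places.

-0.39%

Collecting π: r = r^n + (1 + 0.28) π − 0.28 π^T + 0.74 ŷ
1.28 π = 1.59 − 2.6 + 0.28 × 2.1 − 0.74 × 0.1 = -0.496
π = -0.496 / 1.28 = -0.39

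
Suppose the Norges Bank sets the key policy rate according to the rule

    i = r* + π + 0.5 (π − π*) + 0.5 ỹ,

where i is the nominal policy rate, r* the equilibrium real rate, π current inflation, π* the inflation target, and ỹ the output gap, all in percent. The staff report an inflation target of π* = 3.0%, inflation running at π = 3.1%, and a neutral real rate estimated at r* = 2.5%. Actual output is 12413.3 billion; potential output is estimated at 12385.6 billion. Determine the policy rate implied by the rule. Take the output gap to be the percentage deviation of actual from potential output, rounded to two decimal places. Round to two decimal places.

Output gap = 100 × (12413.3 − 12385.6) / 12385.6 = 0.22%.
i = 2.50 + 3.10 + 0.5 × (3.10 − 3.00) + 0.5 × 0.22
   = 2.50 + 3.1 + 0.05 + 0.11 = 5.76

5.76%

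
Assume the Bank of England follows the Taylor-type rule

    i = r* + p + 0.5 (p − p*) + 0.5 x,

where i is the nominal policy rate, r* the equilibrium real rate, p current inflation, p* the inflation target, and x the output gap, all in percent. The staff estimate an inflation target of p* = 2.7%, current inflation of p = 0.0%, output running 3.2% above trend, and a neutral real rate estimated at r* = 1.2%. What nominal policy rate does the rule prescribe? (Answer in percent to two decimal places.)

1.45%

Output 3.2% above potential → x = 3.2.
i = 1.2 + 0.0 + 0.5 × (0.0 − 2.7) + 0.5 × 3.2
   = 1.2 + 0 − 1.35 + 1.6 = 1.45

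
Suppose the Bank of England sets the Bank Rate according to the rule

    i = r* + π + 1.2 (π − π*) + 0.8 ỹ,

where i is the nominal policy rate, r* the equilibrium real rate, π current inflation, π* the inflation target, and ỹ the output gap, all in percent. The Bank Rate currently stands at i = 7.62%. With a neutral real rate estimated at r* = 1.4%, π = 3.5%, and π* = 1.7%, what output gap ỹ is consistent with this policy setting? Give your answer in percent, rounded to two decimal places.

0.8 ỹ = 7.62 − 1.4 − 3.5 − 1.2 × (3.5 − 1.7) = 0.56
ỹ = 0.56 / 0.8 = 0.70

0.70%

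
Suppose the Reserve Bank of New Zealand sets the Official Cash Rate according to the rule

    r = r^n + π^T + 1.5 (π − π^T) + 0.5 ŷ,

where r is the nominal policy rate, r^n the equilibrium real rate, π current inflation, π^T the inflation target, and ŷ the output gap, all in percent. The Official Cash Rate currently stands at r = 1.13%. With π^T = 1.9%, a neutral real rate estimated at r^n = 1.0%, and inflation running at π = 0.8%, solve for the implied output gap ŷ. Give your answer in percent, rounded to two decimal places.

-0.24%

0.5 ŷ = 1.13 − 1.0 − 1.9 − 1.5 × (0.8 − 1.9) = -0.12
ŷ = -0.12 / 0.5 = -0.24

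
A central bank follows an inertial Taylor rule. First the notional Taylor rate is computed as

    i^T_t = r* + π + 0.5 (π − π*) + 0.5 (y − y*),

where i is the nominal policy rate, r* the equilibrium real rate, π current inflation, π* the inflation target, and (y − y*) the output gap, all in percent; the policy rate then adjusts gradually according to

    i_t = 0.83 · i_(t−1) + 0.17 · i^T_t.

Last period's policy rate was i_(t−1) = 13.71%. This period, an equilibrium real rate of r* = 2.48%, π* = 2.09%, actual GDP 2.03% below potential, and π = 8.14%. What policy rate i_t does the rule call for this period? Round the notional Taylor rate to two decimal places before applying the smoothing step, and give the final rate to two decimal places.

Output 2.03% below potential → (y − y*) = -2.03.
i^T_t = 2.48 + 8.14 + 0.5 × (8.14 − 2.09) + 0.5 × (-2.03)
   = 2.48 + 8.14 + 3.025 − 1.015 = 12.63
i_t = 0.83 × 13.71 + 0.17 × 12.63 = 11.3793 + 2.1471 = 13.53

13.53%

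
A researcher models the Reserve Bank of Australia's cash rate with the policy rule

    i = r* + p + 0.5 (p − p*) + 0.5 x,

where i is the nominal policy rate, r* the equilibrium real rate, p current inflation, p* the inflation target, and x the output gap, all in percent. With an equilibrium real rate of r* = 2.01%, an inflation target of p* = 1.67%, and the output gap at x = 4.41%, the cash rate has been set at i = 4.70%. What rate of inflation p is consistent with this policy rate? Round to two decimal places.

Collecting p: i = r* + (1 + 0.5) p − 0.5 p* + 0.5 x
1.5 p = 4.70 − 2.01 + 0.5 × 1.67 − 0.5 × 4.41 = 1.32
p = 1.32 / 1.5 = 0.88

0.88%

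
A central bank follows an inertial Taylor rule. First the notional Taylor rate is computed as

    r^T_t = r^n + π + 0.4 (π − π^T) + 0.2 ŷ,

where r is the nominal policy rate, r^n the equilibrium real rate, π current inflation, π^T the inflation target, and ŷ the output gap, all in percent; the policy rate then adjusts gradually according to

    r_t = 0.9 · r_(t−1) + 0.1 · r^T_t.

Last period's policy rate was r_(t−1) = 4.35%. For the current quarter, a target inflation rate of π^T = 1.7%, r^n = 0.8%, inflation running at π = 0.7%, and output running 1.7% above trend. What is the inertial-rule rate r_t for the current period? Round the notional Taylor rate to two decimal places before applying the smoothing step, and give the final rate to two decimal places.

4.06%

Output 1.7% above potential → ŷ = 1.7.
r^T_t = 0.8 + 0.7 + 0.4 × (0.7 − 1.7) + 0.2 × 1.7
   = 0.8 + 0.7 − 0.4 + 0.34 = 1.44
r_t = 0.9 × 4.35 + 0.1 × 1.44 = 3.915 + 0.144 = 4.06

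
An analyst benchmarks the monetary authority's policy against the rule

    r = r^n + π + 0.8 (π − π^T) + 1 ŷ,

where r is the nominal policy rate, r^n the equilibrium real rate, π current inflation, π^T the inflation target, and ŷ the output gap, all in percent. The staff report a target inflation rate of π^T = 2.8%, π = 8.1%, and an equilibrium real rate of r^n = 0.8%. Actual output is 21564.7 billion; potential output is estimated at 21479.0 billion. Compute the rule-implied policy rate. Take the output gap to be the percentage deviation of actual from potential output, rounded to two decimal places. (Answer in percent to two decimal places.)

Output gap = 100 × (21564.7 − 21479.0) / 21479.0 = 0.40%.
r = 0.80 + 8.10 + 0.8 × (8.10 − 2.80) + 1 × 0.40
   = 0.80 + 8.1 + 4.24 + 0.4 = 13.54

13.54%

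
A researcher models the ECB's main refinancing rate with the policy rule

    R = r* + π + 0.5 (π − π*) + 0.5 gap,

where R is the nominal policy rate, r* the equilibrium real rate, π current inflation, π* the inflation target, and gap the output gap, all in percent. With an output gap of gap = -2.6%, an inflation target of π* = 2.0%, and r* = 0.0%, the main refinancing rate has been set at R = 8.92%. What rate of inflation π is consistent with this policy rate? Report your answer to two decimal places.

Collecting π: R = r* + (1 + 0.5) π − 0.5 π* + 0.5 gap
1.5 π = 8.92 − 0.0 + 0.5 × 2.0 − 0.5 × (-2.6) = 11.22
π = 11.22 / 1.5 = 7.48

7.48%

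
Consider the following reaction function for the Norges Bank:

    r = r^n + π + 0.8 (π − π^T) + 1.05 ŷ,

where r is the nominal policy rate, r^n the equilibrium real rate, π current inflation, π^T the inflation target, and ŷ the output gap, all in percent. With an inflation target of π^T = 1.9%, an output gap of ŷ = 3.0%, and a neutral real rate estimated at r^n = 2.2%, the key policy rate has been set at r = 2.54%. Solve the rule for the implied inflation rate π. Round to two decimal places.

Collecting π: r = r^n + (1 + 0.8) π − 0.8 π^T + 1.05 ŷ
1.8 π = 2.54 − 2.2 + 0.8 × 1.9 − 1.05 × 3.0 = -1.29
π = -1.29 / 1.8 = -0.72

-0.72%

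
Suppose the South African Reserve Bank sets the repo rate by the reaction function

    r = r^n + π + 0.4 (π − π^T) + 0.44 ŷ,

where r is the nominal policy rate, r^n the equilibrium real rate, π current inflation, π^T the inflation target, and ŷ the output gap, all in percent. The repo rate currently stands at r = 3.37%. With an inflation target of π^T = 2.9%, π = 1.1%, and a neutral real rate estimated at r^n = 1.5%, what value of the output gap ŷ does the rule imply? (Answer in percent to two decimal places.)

0.44 ŷ = 3.37 − 1.5 − 1.1 − 0.4 × (1.1 − 2.9) = 1.49
ŷ = 1.49 / 0.44 = 3.39

3.39%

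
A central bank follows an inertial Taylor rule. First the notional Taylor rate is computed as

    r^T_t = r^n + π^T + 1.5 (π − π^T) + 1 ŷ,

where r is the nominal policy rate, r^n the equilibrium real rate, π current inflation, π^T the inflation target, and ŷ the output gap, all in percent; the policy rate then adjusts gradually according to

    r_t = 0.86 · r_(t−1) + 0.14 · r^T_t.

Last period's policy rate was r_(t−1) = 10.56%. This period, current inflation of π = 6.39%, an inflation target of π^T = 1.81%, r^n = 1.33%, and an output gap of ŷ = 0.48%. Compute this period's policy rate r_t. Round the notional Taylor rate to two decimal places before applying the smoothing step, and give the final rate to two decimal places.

10.55%

r^T_t = 1.33 + 1.81 + 1.5 × (6.39 − 1.81) + 1 × 0.48
   = 1.33 + 1.81 + 6.87 + 0.48 = 10.49
r_t = 0.86 × 10.56 + 0.14 × 10.49 = 9.0816 + 1.4686 = 10.55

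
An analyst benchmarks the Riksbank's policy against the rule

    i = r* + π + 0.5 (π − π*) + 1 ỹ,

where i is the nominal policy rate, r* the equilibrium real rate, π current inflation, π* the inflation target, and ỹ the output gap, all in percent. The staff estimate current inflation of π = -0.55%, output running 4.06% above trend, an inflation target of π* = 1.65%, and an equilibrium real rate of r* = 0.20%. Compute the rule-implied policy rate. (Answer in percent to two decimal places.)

Output 4.06% above potential → ỹ = 4.06.
i = 0.20 + (-0.55) + 0.5 × (-0.55 − 1.65) + 1 × 4.06
   = 0.20 − 0.55 − 1.1 + 4.06 = 2.61

2.61%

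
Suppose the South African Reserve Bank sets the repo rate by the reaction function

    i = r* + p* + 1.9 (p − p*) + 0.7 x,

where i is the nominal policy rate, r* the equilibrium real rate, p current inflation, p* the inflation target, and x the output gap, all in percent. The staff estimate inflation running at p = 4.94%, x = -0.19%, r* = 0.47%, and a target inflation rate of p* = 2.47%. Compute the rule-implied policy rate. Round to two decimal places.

i = 0.47 + 2.47 + 1.9 × (4.94 − 2.47) + 0.7 × (-0.19)
   = 0.47 + 2.47 + 4.693 − 0.133 = 7.50

7.50%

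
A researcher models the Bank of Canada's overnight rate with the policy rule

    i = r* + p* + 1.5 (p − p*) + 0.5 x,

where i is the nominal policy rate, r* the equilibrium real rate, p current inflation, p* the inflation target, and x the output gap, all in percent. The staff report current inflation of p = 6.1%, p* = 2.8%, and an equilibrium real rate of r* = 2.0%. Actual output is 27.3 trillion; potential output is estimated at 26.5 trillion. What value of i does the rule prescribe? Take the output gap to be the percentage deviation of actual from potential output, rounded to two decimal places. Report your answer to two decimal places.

11.26%

Output gap = 100 × (27.3 − 26.5) / 26.5 = 3.02%.
i = 2.00 + 2.80 + 1.5 × (6.10 − 2.80) + 0.5 × 3.02
   = 2.00 + 2.8 + 4.95 + 1.51 = 11.26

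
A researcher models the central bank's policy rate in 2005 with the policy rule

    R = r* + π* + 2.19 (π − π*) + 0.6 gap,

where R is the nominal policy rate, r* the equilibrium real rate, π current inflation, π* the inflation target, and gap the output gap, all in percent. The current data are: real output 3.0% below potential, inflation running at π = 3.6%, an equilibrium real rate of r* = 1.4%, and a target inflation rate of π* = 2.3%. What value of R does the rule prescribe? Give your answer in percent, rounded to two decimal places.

Output 3.0% below potential → gap = -3.0.
R = 1.4 + 2.3 + 2.19 × (3.6 − 2.3) + 0.6 × (-3.0)
   = 1.4 + 2.3 + 2.847 − 1.8 = 4.75

4.75%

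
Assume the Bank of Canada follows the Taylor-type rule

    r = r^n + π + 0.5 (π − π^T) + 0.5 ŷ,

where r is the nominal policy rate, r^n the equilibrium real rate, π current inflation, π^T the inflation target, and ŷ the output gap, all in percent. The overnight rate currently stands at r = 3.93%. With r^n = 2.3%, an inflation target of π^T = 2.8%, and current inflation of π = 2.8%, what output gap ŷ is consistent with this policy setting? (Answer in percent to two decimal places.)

0.5 ŷ = 3.93 − 2.3 − 2.8 − 0.5 × (2.8 − 2.8) = -1.17
ŷ = -1.17 / 0.5 = -2.34

-2.34%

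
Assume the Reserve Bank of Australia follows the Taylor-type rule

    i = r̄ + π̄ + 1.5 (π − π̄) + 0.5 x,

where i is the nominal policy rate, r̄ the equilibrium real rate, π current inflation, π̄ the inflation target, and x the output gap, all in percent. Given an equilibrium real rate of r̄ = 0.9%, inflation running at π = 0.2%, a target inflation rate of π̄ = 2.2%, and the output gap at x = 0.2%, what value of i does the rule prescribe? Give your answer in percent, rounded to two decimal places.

0.20%

i = 0.9 + 2.2 + 1.5 × (0.2 − 2.2) + 0.5 × 0.2
   = 0.9 + 2.2 − 3 + 0.1 = 0.20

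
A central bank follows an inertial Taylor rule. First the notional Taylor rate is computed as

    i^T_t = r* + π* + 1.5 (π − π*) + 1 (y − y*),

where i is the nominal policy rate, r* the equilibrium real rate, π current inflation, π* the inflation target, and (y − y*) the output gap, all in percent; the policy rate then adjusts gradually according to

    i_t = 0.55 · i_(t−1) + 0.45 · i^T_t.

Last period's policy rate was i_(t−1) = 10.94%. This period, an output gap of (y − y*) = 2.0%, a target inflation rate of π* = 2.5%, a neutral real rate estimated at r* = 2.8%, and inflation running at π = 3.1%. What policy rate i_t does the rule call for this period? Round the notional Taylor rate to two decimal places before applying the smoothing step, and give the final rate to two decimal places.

i^T_t = 2.8 + 2.5 + 1.5 × (3.1 − 2.5) + 1 × 2.0
   = 2.8 + 2.5 + 0.9 + 2 = 8.20
i_t = 0.55 × 10.94 + 0.45 × 8.20 = 6.017 + 3.69 = 9.71

9.71%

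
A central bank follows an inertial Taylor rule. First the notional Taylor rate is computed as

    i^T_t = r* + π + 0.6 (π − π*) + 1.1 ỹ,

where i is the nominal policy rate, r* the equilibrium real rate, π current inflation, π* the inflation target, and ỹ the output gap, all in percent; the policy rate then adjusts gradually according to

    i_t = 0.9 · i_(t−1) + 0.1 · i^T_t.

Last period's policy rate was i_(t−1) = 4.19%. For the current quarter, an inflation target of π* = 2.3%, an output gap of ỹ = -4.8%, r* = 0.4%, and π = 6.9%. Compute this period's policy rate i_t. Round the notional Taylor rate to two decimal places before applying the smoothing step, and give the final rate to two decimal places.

i^T_t = 0.4 + 6.9 + 0.6 × (6.9 − 2.3) + 1.1 × (-4.8)
   = 0.4 + 6.9 + 2.76 − 5.28 = 4.78
i_t = 0.9 × 4.19 + 0.1 × 4.78 = 3.771 + 0.478 = 4.25

4.25%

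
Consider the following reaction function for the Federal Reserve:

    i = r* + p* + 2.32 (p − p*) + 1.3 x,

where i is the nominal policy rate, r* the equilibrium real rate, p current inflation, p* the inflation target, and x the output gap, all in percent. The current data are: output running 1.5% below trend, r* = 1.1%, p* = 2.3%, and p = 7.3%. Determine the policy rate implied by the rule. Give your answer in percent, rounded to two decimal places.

13.05%

Output 1.5% below potential → x = -1.5.
i = 1.1 + 2.3 + 2.32 × (7.3 − 2.3) + 1.3 × (-1.5)
   = 1.1 + 2.3 + 11.6 − 1.95 = 13.05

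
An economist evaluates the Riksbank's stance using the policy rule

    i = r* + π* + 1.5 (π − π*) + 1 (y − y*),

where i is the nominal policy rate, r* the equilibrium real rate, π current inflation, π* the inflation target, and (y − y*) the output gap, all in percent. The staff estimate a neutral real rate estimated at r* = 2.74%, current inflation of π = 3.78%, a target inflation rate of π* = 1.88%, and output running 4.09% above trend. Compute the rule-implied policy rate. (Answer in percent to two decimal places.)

11.56%

Output 4.09% above potential → (y − y*) = 4.09.
i = 2.74 + 1.88 + 1.5 × (3.78 − 1.88) + 1 × 4.09
   = 2.74 + 1.88 + 2.85 + 4.09 = 11.56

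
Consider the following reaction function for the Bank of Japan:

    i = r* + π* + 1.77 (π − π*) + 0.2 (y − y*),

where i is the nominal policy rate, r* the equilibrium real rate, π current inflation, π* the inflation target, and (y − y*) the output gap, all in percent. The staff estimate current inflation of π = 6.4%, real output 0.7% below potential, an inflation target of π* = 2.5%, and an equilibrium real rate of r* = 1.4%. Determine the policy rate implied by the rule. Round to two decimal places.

10.66%

Output 0.7% below potential → (y − y*) = -0.7.
i = 1.4 + 2.5 + 1.77 × (6.4 − 2.5) + 0.2 × (-0.7)
   = 1.4 + 2.5 + 6.903 − 0.14 = 10.66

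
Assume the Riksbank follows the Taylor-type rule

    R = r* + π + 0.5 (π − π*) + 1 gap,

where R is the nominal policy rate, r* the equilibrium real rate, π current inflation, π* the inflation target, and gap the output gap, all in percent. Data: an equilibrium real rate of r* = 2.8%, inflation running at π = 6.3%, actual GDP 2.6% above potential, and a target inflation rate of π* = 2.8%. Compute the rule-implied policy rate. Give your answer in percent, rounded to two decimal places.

13.45%

Output 2.6% above potential → gap = 2.6.
R = 2.8 + 6.3 + 0.5 × (6.3 − 2.8) + 1 × 2.6
   = 2.8 + 6.3 + 1.75 + 2.6 = 13.45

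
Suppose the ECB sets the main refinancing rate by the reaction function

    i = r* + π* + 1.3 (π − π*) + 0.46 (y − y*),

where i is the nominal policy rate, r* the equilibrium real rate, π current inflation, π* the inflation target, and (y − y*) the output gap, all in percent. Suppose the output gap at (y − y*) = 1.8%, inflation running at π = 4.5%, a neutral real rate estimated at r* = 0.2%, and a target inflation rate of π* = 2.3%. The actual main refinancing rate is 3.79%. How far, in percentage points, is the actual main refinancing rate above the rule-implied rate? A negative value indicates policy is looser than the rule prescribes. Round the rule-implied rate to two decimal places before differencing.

i = 0.2 + 2.3 + 1.3 × (4.5 − 2.3) + 0.46 × 1.8
   = 0.2 + 2.3 + 2.86 + 0.828 = 6.19
Deviation = 3.79 − 6.19 = -2.40 pp.

-2.40 pp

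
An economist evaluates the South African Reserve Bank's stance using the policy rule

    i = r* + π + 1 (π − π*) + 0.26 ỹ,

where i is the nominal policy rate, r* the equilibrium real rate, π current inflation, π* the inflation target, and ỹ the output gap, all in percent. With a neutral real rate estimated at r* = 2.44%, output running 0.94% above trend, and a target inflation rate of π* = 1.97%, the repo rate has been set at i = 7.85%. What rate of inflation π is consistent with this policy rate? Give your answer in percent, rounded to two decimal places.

Output 0.94% above potential → ỹ = 0.94.
Collecting π: i = r* + (1 + 1) π − 1 π* + 0.26 ỹ
2 π = 7.85 − 2.44 + 1 × 1.97 − 0.26 × 0.94 = 7.1356
π = 7.1356 / 2 = 3.57

3.57%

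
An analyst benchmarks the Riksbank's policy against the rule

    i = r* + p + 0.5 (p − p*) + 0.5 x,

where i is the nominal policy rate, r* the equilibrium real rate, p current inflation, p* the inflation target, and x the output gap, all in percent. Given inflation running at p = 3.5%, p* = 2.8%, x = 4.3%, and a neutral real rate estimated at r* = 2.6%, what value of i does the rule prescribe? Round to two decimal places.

i = 2.6 + 3.5 + 0.5 × (3.5 − 2.8) + 0.5 × 4.3
   = 2.6 + 3.5 + 0.35 + 2.15 = 8.60

8.60%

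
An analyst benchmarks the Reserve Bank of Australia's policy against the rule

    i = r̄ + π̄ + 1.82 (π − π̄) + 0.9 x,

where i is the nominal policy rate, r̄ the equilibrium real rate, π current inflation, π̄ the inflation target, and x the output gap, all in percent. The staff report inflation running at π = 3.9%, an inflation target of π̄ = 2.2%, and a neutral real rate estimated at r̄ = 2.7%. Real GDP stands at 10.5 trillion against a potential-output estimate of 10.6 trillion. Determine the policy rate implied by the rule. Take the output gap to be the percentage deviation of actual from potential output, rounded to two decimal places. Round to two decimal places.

Output gap = 100 × (10.5 − 10.6) / 10.6 = -0.94%.
i = 2.70 + 2.20 + 1.82 × (3.90 − 2.20) + 0.9 × (-0.94)
   = 2.70 + 2.2 + 3.094 − 0.846 = 7.15

7.15%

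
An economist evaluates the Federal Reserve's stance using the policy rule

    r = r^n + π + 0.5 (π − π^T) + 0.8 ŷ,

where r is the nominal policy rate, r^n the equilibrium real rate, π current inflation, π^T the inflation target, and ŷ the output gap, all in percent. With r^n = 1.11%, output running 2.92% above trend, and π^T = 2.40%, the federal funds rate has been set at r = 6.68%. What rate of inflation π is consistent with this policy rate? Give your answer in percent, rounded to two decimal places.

2.96%

Output 2.92% above potential → ŷ = 2.92.
Collecting π: r = r^n + (1 + 0.5) π − 0.5 π^T + 0.8 ŷ
1.5 π = 6.68 − 1.11 + 0.5 × 2.40 − 0.8 × 2.92 = 4.434
π = 4.434 / 1.5 = 2.96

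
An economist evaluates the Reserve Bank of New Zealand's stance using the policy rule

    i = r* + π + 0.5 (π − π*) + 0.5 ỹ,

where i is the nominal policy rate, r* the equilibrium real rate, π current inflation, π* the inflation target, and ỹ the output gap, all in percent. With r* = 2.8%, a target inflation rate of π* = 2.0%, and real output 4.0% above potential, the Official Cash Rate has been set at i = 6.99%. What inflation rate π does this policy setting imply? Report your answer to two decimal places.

Output 4.0% above potential → ỹ = 4.0.
Collecting π: i = r* + (1 + 0.5) π − 0.5 π* + 0.5 ỹ
1.5 π = 6.99 − 2.8 + 0.5 × 2.0 − 0.5 × 4.0 = 3.19
π = 3.19 / 1.5 = 2.13

2.13%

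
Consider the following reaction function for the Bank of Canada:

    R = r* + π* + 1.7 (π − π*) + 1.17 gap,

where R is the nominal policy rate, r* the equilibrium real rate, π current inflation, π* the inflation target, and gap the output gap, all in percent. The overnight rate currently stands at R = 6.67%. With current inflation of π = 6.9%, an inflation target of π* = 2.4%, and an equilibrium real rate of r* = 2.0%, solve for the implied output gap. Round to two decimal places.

-4.60%

1.17 gap = 6.67 − 2.0 − 2.4 − 1.7 × (6.9 − 2.4) = -5.38
gap = -5.38 / 1.17 = -4.60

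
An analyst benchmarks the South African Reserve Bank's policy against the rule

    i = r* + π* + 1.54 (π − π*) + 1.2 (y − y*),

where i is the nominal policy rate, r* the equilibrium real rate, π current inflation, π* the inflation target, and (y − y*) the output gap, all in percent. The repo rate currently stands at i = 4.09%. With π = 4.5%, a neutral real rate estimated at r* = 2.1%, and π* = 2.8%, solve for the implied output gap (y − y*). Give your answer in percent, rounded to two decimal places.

1.2 (y − y*) = 4.09 − 2.1 − 2.8 − 1.54 × (4.5 − 2.8) = -3.428
(y − y*) = -3.428 / 1.2 = -2.86

-2.86%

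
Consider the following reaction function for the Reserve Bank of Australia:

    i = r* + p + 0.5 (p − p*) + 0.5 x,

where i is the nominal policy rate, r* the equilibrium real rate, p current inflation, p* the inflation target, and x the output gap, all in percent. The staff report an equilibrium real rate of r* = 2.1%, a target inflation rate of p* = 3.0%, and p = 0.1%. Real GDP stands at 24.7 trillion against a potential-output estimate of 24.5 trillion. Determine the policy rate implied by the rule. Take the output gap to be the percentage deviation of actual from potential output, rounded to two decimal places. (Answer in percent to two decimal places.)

Output gap = 100 × (24.7 − 24.5) / 24.5 = 0.82%.
i = 2.10 + 0.10 + 0.5 × (0.10 − 3.00) + 0.5 × 0.82
   = 2.10 + 0.1 − 1.45 + 0.41 = 1.16

1.16%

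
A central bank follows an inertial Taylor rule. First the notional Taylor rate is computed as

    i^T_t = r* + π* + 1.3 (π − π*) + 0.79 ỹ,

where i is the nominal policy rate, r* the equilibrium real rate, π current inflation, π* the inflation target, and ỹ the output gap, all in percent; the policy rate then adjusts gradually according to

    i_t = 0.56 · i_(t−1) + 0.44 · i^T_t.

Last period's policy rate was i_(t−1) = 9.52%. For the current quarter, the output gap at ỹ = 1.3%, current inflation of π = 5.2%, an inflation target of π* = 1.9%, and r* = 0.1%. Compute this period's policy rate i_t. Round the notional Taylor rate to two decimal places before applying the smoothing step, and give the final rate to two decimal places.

i^T_t = 0.1 + 1.9 + 1.3 × (5.2 − 1.9) + 0.79 × 1.3
   = 0.1 + 1.9 + 4.29 + 1.027 = 7.32
i_t = 0.56 × 9.52 + 0.44 × 7.32 = 5.3312 + 3.2208 = 8.55

8.55%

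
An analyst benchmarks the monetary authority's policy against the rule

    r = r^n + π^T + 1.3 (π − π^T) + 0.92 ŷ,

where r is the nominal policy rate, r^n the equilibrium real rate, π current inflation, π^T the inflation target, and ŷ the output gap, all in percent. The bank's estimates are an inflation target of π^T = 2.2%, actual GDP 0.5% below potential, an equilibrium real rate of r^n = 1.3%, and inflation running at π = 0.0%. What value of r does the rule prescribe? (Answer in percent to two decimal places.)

Output 0.5% below potential → ŷ = -0.5.
r = 1.3 + 2.2 + 1.3 × (0.0 − 2.2) + 0.92 × (-0.5)
   = 1.3 + 2.2 − 2.86 − 0.46 = 0.18

0.18%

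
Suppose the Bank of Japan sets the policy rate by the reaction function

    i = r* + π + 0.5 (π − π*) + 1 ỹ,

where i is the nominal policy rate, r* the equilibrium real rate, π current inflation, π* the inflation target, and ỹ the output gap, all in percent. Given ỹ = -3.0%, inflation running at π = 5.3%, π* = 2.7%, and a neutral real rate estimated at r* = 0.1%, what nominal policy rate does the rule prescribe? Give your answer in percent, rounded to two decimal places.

3.70%

i = 0.1 + 5.3 + 0.5 × (5.3 − 2.7) + 1 × (-3.0)
   = 0.1 + 5.3 + 1.3 − 3 = 3.70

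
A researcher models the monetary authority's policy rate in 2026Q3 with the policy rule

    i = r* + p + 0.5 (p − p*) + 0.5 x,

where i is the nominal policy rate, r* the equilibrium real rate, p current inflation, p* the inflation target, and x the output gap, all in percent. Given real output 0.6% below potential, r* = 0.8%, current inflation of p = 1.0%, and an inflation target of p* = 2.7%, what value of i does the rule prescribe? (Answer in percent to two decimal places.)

Output 0.6% below potential → x = -0.6.
i = 0.8 + 1.0 + 0.5 × (1.0 − 2.7) + 0.5 × (-0.6)
   = 0.8 + 1 − 0.85 − 0.3 = 0.65

0.65%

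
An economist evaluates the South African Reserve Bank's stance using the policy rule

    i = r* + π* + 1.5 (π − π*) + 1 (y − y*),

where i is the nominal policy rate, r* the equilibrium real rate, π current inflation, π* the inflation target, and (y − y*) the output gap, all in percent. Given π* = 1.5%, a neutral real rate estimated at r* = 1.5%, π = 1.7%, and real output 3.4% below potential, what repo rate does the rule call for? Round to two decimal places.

-0.10%

Output 3.4% below potential → (y − y*) = -3.4.
i = 1.5 + 1.5 + 1.5 × (1.7 − 1.5) + 1 × (-3.4)
   = 1.5 + 1.5 + 0.3 − 3.4 = -0.10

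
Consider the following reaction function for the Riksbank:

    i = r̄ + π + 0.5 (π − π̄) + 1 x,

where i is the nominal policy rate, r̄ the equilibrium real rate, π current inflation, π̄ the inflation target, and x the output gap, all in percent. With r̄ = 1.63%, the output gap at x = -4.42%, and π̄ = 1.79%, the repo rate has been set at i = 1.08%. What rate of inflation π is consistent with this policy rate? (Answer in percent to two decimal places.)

Collecting π: i = r̄ + (1 + 0.5) π − 0.5 π̄ + 1 x
1.5 π = 1.08 − 1.63 + 0.5 × 1.79 − 1 × (-4.42) = 4.765
π = 4.765 / 1.5 = 3.18

3.18%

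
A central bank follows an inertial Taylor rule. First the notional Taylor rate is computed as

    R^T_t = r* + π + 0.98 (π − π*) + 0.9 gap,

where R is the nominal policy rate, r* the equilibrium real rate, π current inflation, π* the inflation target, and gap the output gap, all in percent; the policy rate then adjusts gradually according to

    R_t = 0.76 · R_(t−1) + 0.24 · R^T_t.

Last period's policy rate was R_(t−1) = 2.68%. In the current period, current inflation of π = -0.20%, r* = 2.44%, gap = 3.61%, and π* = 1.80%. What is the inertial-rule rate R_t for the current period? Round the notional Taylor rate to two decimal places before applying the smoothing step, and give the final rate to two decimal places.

R^T_t = 2.44 + (-0.20) + 0.98 × (-0.20 − 1.80) + 0.9 × 3.61
   = 2.44 − 0.2 − 1.96 + 3.249 = 3.53
R_t = 0.76 × 2.68 + 0.24 × 3.53 = 2.0368 + 0.8472 = 2.88

2.88%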